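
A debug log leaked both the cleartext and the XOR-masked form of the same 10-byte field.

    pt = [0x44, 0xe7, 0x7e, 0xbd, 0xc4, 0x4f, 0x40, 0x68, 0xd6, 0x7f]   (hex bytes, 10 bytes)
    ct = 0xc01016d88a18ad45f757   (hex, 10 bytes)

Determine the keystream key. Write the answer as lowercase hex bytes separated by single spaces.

84 f7 68 65 4e 57 ed 2d 21 28

Since ct = pt ⊕ key, XORing both sides with pt gives key = pt ⊕ ct.
byte 0: 44 ⊕ c0 = 84
byte 1: e7 ⊕ 10 = f7
byte 2: 7e ⊕ 16 = 68
byte 3: bd ⊕ d8 = 65
byte 4: c4 ⊕ 8a = 4e
byte 5: 4f ⊕ 18 = 57
byte 6: 40 ⊕ ad = ed
byte 7: 68 ⊕ 45 = 2d
byte 8: d6 ⊕ f7 = 21
byte 9: 7f ⊕ 57 = 28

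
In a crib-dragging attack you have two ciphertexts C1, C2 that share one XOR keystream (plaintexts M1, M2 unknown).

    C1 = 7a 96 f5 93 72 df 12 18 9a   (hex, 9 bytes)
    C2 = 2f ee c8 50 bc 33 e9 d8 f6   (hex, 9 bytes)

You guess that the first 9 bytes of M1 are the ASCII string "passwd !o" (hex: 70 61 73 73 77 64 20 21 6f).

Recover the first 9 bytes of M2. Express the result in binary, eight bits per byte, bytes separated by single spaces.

00100101 00011001 01001110 10110000 10111001 10001000 11011011 11100001 00000011

First, C1 ⊕ C2 = (M1 ⊕ K) ⊕ (M2 ⊕ K) = M1 ⊕ M2, so the key drops out. Then M2 = (M1 ⊕ M2) ⊕ M1 over the first 9 bytes.
byte 0: (7a ⊕ 2f) ⊕ 70 = 55 ⊕ 70 = 25
byte 1: (96 ⊕ ee) ⊕ 61 = 78 ⊕ 61 = 19
byte 2: (f5 ⊕ c8) ⊕ 73 = 3d ⊕ 73 = 4e
byte 3: (93 ⊕ 50) ⊕ 73 = c3 ⊕ 73 = b0
byte 4: (72 ⊕ bc) ⊕ 77 = ce ⊕ 77 = b9
byte 5: (df ⊕ 33) ⊕ 64 = ec ⊕ 64 = 88
byte 6: (12 ⊕ e9) ⊕ 20 = fb ⊕ 20 = db
byte 7: (18 ⊕ d8) ⊕ 21 = c0 ⊕ 21 = e1
byte 8: (9a ⊕ f6) ⊕ 6f = 6c ⊕ 6f = 03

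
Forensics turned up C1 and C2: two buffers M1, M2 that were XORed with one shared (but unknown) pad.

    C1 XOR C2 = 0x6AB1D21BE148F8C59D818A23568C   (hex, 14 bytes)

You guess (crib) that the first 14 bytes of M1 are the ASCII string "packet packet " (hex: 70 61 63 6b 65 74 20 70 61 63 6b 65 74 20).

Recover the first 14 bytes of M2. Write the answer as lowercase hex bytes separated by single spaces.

1a d0 b1 70 84 3c d8 b5 fc e2 e1 46 22 ac

Since C1 ⊕ C2 = M1 ⊕ M2, XORing with the guessed M1 bytes yields the corresponding M2 bytes: M2 = (C1 ⊕ C2) ⊕ M1.
byte 0: 106 ⊕ 112 =  26
byte 1: 177 ⊕  97 = 208
byte 2: 210 ⊕  99 = 177
byte 3:  27 ⊕ 107 = 112
byte 4: 225 ⊕ 101 = 132
byte 5:  72 ⊕ 116 =  60
byte 6: 248 ⊕  32 = 216
byte 7: 197 ⊕ 112 = 181
byte 8: 157 ⊕  97 = 252
byte 9: 129 ⊕  99 = 226
byte 10: 138 ⊕ 107 = 225
byte 11:  35 ⊕ 101 =  70
byte 12:  86 ⊕ 116 =  34
byte 13: 140 ⊕  32 = 172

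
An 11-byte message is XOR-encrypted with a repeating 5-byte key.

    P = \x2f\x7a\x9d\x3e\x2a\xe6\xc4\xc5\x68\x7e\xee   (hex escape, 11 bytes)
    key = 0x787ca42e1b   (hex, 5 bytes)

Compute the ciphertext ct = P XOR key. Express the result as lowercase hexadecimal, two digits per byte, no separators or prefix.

57063910319eb861466596

The 5-byte key repeats, so the effective keystream is 78 7c a4 2e 1b 78 7c a4 2e 1b 78.
byte 0: 2f ⊕ 78 = 57
byte 1: 7a ⊕ 7c = 06
byte 2: 9d ⊕ a4 = 39
byte 3: 3e ⊕ 2e = 10
byte 4: 2a ⊕ 1b = 31
byte 5: e6 ⊕ 78 = 9e
byte 6: c4 ⊕ 7c = b8
byte 7: c5 ⊕ a4 = 61
byte 8: 68 ⊕ 2e = 46
byte 9: 7e ⊕ 1b = 65
byte 10: ee ⊕ 78 = 96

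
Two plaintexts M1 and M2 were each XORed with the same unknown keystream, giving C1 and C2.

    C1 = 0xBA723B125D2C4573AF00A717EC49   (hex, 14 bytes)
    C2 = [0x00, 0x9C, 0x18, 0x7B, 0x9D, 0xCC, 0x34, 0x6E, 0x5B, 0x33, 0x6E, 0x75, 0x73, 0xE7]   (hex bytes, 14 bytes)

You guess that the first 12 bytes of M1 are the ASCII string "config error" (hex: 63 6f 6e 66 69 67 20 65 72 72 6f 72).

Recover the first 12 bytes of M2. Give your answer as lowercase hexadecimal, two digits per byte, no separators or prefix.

First, C1 ⊕ C2 = (M1 ⊕ K) ⊕ (M2 ⊕ K) = M1 ⊕ M2, so the key drops out. Then M2 = (M1 ⊕ M2) ⊕ M1 over the first 12 bytes.
byte 0: (ba ^ 00) ^ 63 = ba ^ 63 = d9
byte 1: (72 ^ 9c) ^ 6f = ee ^ 6f = 81
byte 2: (3b ^ 18) ^ 6e = 23 ^ 6e = 4d
byte 3: (12 ^ 7b) ^ 66 = 69 ^ 66 = 0f
byte 4: (5d ^ 9d) ^ 69 = c0 ^ 69 = a9
byte 5: (2c ^ cc) ^ 67 = e0 ^ 67 = 87
byte 6: (45 ^ 34) ^ 20 = 71 ^ 20 = 51
byte 7: (73 ^ 6e) ^ 65 = 1d ^ 65 = 78
byte 8: (af ^ 5b) ^ 72 = f4 ^ 72 = 86
byte 9: (00 ^ 33) ^ 72 = 33 ^ 72 = 41
byte 10: (a7 ^ 6e) ^ 6f = c9 ^ 6f = a6
byte 11: (17 ^ 75) ^ 72 = 62 ^ 72 = 10

d9814d0fa98751788641a610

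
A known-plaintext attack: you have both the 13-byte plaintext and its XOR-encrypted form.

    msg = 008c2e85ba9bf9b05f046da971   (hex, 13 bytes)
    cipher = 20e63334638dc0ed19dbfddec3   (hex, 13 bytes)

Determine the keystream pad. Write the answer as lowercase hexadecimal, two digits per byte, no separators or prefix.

206a1db1d916395d46df9077b2

Since cipher = msg ⊕ pad, XORing both sides with msg gives pad = msg ⊕ cipher.
00 ^ 20 = 20
8c ^ e6 = 6a
2e ^ 33 = 1d
85 ^ 34 = b1
ba ^ 63 = d9
9b ^ 8d = 16
f9 ^ c0 = 39
b0 ^ ed = 5d
5f ^ 19 = 46
04 ^ db = df
6d ^ fd = 90
a9 ^ de = 77
71 ^ c3 = b2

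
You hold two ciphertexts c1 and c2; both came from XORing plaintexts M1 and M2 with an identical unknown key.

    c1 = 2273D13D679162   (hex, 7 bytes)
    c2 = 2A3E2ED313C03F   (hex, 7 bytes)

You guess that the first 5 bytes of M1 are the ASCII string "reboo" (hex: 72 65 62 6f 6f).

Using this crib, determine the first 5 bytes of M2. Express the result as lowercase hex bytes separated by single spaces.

First, c1 ⊕ c2 = (M1 ⊕ K) ⊕ (M2 ⊕ K) = M1 ⊕ M2, so the key drops out. Then M2 = (M1 ⊕ M2) ⊕ M1 over the first 5 bytes.
byte 0: (22 ^ 2a) ^ 72 = 08 ^ 72 = 7a
byte 1: (73 ^ 3e) ^ 65 = 4d ^ 65 = 28
byte 2: (d1 ^ 2e) ^ 62 = ff ^ 62 = 9d
byte 3: (3d ^ d3) ^ 6f = ee ^ 6f = 81
byte 4: (67 ^ 13) ^ 6f = 74 ^ 6f = 1b

7a 28 9d 81 1b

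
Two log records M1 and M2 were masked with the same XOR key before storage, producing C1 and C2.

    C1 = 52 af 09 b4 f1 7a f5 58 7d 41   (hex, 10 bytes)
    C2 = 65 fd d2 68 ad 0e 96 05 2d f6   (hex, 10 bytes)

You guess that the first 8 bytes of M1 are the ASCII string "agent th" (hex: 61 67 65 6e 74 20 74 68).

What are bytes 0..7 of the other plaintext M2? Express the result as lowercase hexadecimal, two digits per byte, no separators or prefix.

5635beb228541735

First, C1 ⊕ C2 = (M1 ⊕ K) ⊕ (M2 ⊕ K) = M1 ⊕ M2, so the key drops out. Then M2 = (M1 ⊕ M2) ⊕ M1 over the first 8 bytes.
byte 0: (52 XOR 65) XOR 61 = 37 XOR 61 = 56
byte 1: (af XOR fd) XOR 67 = 52 XOR 67 = 35
byte 2: (09 XOR d2) XOR 65 = db XOR 65 = be
byte 3: (b4 XOR 68) XOR 6e = dc XOR 6e = b2
byte 4: (f1 XOR ad) XOR 74 = 5c XOR 74 = 28
byte 5: (7a XOR 0e) XOR 20 = 74 XOR 20 = 54
byte 6: (f5 XOR 96) XOR 74 = 63 XOR 74 = 17
byte 7: (58 XOR 05) XOR 68 = 5d XOR 68 = 35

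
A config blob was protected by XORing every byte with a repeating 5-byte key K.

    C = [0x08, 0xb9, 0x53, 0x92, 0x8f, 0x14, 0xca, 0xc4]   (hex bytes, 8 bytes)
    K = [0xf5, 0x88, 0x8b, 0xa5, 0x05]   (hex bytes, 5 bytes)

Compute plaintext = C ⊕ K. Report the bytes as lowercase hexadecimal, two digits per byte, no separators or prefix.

fd31d8378ae1424f

The 5-byte key repeats, so the effective keystream is f5 88 8b a5 05 f5 88 8b.
byte 0: 08 xor f5 = fd
byte 1: b9 xor 88 = 31
byte 2: 53 xor 8b = d8
byte 3: 92 xor a5 = 37
byte 4: 8f xor 05 = 8a
byte 5: 14 xor f5 = e1
byte 6: ca xor 88 = 42
byte 7: c4 xor 8b = 4f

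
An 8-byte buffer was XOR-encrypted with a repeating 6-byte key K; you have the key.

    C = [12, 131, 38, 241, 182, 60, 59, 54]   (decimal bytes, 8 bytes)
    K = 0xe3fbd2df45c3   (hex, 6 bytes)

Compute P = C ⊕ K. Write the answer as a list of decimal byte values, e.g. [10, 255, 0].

[239, 120, 244, 46, 243, 255, 216, 205]

The 6-byte key repeats, so the effective keystream is e3 fb d2 df 45 c3 e3 fb.
byte 0: 0c XOR e3 = ef
byte 1: 83 XOR fb = 78
byte 2: 26 XOR d2 = f4
byte 3: f1 XOR df = 2e
byte 4: b6 XOR 45 = f3
byte 5: 3c XOR c3 = ff
byte 6: 3b XOR e3 = d8
byte 7: 36 XOR fb = cd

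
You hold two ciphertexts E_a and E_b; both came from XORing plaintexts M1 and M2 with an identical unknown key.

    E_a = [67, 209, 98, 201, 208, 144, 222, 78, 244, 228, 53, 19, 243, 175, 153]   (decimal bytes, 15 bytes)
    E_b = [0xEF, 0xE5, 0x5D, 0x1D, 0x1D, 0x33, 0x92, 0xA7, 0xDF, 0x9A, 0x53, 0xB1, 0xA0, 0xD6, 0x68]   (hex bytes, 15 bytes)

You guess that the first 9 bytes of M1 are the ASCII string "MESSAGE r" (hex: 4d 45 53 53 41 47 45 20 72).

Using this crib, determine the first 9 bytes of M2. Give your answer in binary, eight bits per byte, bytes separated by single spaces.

11100001 01110001 01101100 10000111 10001100 11100100 00001001 11001001 01011001

First, E_a ⊕ E_b = (M1 ⊕ K) ⊕ (M2 ⊕ K) = M1 ⊕ M2, so the key drops out. Then M2 = (M1 ⊕ M2) ⊕ M1 over the first 9 bytes.
byte 0: (43 ⊕ ef) ⊕ 4d = ac ⊕ 4d = e1
byte 1: (d1 ⊕ e5) ⊕ 45 = 34 ⊕ 45 = 71
byte 2: (62 ⊕ 5d) ⊕ 53 = 3f ⊕ 53 = 6c
byte 3: (c9 ⊕ 1d) ⊕ 53 = d4 ⊕ 53 = 87
byte 4: (d0 ⊕ 1d) ⊕ 41 = cd ⊕ 41 = 8c
byte 5: (90 ⊕ 33) ⊕ 47 = a3 ⊕ 47 = e4
byte 6: (de ⊕ 92) ⊕ 45 = 4c ⊕ 45 = 09
byte 7: (4e ⊕ a7) ⊕ 20 = e9 ⊕ 20 = c9
byte 8: (f4 ⊕ df) ⊕ 72 = 2b ⊕ 72 = 59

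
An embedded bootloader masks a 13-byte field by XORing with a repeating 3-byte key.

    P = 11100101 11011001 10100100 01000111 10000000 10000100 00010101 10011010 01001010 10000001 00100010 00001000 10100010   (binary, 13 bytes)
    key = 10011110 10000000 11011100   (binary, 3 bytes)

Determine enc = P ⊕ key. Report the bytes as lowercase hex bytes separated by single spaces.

The 3-byte key repeats, so the effective keystream is 9e 80 dc 9e 80 dc 9e 80 dc 9e 80 dc 9e.
byte 0: 229 XOR 158 = 123
byte 1: 217 XOR 128 =  89
byte 2: 164 XOR 220 = 120
byte 3:  71 XOR 158 = 217
byte 4: 128 XOR 128 =   0
byte 5: 132 XOR 220 =  88
byte 6:  21 XOR 158 = 139
byte 7: 154 XOR 128 =  26
byte 8:  74 XOR 220 = 150
byte 9: 129 XOR 158 =  31
byte 10:  34 XOR 128 = 162
byte 11:   8 XOR 220 = 212
byte 12: 162 XOR 158 =  60

7b 59 78 d9 00 58 8b 1a 96 1f a2 d4 3c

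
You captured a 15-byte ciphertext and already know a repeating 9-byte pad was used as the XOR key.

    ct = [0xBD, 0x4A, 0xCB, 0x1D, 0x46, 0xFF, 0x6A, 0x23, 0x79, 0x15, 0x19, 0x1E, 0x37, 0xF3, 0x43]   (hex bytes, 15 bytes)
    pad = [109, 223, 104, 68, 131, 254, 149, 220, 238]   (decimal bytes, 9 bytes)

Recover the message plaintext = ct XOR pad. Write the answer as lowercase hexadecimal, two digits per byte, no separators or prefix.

The 9-byte key repeats, so the effective keystream is 6d df 68 44 83 fe 95 dc ee 6d df 68 44 83 fe.
byte 0: bd ^ 6d = d0
byte 1: 4a ^ df = 95
byte 2: cb ^ 68 = a3
byte 3: 1d ^ 44 = 59
byte 4: 46 ^ 83 = c5
byte 5: ff ^ fe = 01
byte 6: 6a ^ 95 = ff
byte 7: 23 ^ dc = ff
byte 8: 79 ^ ee = 97
byte 9: 15 ^ 6d = 78
byte 10: 19 ^ df = c6
byte 11: 1e ^ 68 = 76
byte 12: 37 ^ 44 = 73
byte 13: f3 ^ 83 = 70
byte 14: 43 ^ fe = bd

d095a359c501ffff9778c6767370bd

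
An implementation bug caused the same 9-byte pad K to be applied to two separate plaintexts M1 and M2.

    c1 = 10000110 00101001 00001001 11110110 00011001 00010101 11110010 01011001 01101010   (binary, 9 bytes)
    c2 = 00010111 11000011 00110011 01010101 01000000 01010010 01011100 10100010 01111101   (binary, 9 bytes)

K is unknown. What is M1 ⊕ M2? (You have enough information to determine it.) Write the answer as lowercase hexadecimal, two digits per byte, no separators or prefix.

91ea3aa35947aefb17

c1 ⊕ c2 = (M1 ⊕ K) ⊕ (M2 ⊕ K) = M1 ⊕ M2 — the shared key cancels under XOR.
86 ^ 17 = 91
29 ^ c3 = ea
09 ^ 33 = 3a
f6 ^ 55 = a3
19 ^ 40 = 59
15 ^ 52 = 47
f2 ^ 5c = ae
59 ^ a2 = fb
6a ^ 7d = 17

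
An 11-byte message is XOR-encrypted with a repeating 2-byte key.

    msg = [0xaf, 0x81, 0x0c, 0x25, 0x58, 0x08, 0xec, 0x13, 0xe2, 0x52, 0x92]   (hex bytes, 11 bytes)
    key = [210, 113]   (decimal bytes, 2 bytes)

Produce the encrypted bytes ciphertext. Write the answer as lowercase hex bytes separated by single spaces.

The 2-byte key repeats, so the effective keystream is d2 71 d2 71 d2 71 d2 71 d2 71 d2.
byte 0: af XOR d2 = 7d
byte 1: 81 XOR 71 = f0
byte 2: 0c XOR d2 = de
byte 3: 25 XOR 71 = 54
byte 4: 58 XOR d2 = 8a
byte 5: 08 XOR 71 = 79
byte 6: ec XOR d2 = 3e
byte 7: 13 XOR 71 = 62
byte 8: e2 XOR d2 = 30
byte 9: 52 XOR 71 = 23
byte 10: 92 XOR d2 = 40

7d f0 de 54 8a 79 3e 62 30 23 40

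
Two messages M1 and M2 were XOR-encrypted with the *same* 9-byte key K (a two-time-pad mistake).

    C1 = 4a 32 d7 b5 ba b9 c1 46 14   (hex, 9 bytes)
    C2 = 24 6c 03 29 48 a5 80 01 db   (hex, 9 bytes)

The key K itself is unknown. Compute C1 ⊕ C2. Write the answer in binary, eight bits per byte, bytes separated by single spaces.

01101110 01011110 11010100 10011100 11110010 00011100 01000001 01000111 11001111

C1 ⊕ C2 = (M1 ⊕ K) ⊕ (M2 ⊕ K) = M1 ⊕ M2 — the shared key cancels under XOR.
 74 ^  36 = 110
 50 ^ 108 =  94
215 ^   3 = 212
181 ^  41 = 156
186 ^  72 = 242
185 ^ 165 =  28
193 ^ 128 =  65
 70 ^   1 =  71
 20 ^ 219 = 207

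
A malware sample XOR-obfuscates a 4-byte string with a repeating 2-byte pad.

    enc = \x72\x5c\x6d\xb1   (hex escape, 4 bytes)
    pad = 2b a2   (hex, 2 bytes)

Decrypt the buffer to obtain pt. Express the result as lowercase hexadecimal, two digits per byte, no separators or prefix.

The 2-byte key repeats, so the effective keystream is 2b a2 2b a2.
byte 0: 72 XOR 2b = 59
byte 1: 5c XOR a2 = fe
byte 2: 6d XOR 2b = 46
byte 3: b1 XOR a2 = 13

59fe4613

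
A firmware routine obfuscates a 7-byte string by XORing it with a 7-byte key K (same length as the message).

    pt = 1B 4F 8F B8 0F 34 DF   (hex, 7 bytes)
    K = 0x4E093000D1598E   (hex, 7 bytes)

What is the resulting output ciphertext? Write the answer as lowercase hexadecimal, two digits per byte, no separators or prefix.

5546bfb8de6d51

XOR is its own inverse, so applying the key byte-wise gives the result directly.
00011011 ⊕ 01001110 = 01010101
01001111 ⊕ 00001001 = 01000110
10001111 ⊕ 00110000 = 10111111
10111000 ⊕ 00000000 = 10111000
00001111 ⊕ 11010001 = 11011110
00110100 ⊕ 01011001 = 01101101
11011111 ⊕ 10001110 = 01010001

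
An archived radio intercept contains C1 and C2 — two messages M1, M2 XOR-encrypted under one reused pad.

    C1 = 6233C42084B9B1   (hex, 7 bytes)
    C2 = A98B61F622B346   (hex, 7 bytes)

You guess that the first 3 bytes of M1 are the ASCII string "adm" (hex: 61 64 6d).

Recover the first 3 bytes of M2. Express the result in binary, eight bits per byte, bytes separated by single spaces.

10101010 11011100 11001000

First, C1 ⊕ C2 = (M1 ⊕ K) ⊕ (M2 ⊕ K) = M1 ⊕ M2, so the key drops out. Then M2 = (M1 ⊕ M2) ⊕ M1 over the first 3 bytes.
byte 0: (62 xor a9) xor 61 = cb xor 61 = aa
byte 1: (33 xor 8b) xor 64 = b8 xor 64 = dc
byte 2: (c4 xor 61) xor 6d = a5 xor 6d = c8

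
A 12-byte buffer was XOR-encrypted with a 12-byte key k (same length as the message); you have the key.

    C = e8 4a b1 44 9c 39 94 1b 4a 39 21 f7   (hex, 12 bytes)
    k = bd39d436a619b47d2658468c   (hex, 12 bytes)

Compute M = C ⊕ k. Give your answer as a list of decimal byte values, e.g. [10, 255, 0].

byte 0: 11101000 XOR 10111101 = 01010101
byte 1: 01001010 XOR 00111001 = 01110011
byte 2: 10110001 XOR 11010100 = 01100101
byte 3: 01000100 XOR 00110110 = 01110010
byte 4: 10011100 XOR 10100110 = 00111010
byte 5: 00111001 XOR 00011001 = 00100000
byte 6: 10010100 XOR 10110100 = 00100000
byte 7: 00011011 XOR 01111101 = 01100110
byte 8: 01001010 XOR 00100110 = 01101100
byte 9: 00111001 XOR 01011000 = 01100001
byte 10: 00100001 XOR 01000110 = 01100111
byte 11: 11110111 XOR 10001100 = 01111011

[85, 115, 101, 114, 58, 32, 32, 102, 108, 97, 103, 123]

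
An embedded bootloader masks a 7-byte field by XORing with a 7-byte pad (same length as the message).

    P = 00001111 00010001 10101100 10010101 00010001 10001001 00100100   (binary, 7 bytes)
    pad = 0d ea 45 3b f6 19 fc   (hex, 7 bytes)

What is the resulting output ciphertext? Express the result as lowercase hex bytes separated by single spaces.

02 fb e9 ae e7 90 d8

0f xor 0d = 02
11 xor ea = fb
ac xor 45 = e9
95 xor 3b = ae
11 xor f6 = e7
89 xor 19 = 90
24 xor fc = d8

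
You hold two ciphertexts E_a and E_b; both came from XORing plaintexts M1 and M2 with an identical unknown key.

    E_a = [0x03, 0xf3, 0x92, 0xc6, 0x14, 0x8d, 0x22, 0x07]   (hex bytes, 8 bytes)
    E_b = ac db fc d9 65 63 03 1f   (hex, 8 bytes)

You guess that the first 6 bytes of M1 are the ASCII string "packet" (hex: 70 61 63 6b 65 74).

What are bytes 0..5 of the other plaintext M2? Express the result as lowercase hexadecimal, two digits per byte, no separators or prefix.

First, E_a ⊕ E_b = (M1 ⊕ K) ⊕ (M2 ⊕ K) = M1 ⊕ M2, so the key drops out. Then M2 = (M1 ⊕ M2) ⊕ M1 over the first 6 bytes.
byte 0: (03 XOR ac) XOR 70 = af XOR 70 = df
byte 1: (f3 XOR db) XOR 61 = 28 XOR 61 = 49
byte 2: (92 XOR fc) XOR 63 = 6e XOR 63 = 0d
byte 3: (c6 XOR d9) XOR 6b = 1f XOR 6b = 74
byte 4: (14 XOR 65) XOR 65 = 71 XOR 65 = 14
byte 5: (8d XOR 63) XOR 74 = ee XOR 74 = 9a

df490d74149a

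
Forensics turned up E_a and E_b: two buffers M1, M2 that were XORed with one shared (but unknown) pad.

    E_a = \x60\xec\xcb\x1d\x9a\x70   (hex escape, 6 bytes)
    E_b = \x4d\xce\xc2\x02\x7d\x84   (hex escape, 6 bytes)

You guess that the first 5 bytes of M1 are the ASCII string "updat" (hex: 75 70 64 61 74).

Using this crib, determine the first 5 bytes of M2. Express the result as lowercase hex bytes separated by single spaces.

First, E_a ⊕ E_b = (M1 ⊕ K) ⊕ (M2 ⊕ K) = M1 ⊕ M2, so the key drops out. Then M2 = (M1 ⊕ M2) ⊕ M1 over the first 5 bytes.
byte 0: (60 XOR 4d) XOR 75 = 2d XOR 75 = 58
byte 1: (ec XOR ce) XOR 70 = 22 XOR 70 = 52
byte 2: (cb XOR c2) XOR 64 = 09 XOR 64 = 6d
byte 3: (1d XOR 02) XOR 61 = 1f XOR 61 = 7e
byte 4: (9a XOR 7d) XOR 74 = e7 XOR 74 = 93

58 52 6d 7e 93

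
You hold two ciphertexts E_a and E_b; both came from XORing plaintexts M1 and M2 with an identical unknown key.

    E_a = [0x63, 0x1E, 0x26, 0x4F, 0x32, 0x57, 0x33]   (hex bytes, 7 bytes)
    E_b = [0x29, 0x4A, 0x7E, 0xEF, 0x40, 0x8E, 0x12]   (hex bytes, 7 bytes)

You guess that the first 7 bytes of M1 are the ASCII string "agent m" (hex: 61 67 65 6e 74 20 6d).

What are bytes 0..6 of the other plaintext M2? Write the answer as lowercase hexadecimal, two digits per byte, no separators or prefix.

2b333dce06f94c

First, E_a ⊕ E_b = (M1 ⊕ K) ⊕ (M2 ⊕ K) = M1 ⊕ M2, so the key drops out. Then M2 = (M1 ⊕ M2) ⊕ M1 over the first 7 bytes.
byte 0: (63 XOR 29) XOR 61 = 4a XOR 61 = 2b
byte 1: (1e XOR 4a) XOR 67 = 54 XOR 67 = 33
byte 2: (26 XOR 7e) XOR 65 = 58 XOR 65 = 3d
byte 3: (4f XOR ef) XOR 6e = a0 XOR 6e = ce
byte 4: (32 XOR 40) XOR 74 = 72 XOR 74 = 06
byte 5: (57 XOR 8e) XOR 20 = d9 XOR 20 = f9
byte 6: (33 XOR 12) XOR 6d = 21 XOR 6d = 4c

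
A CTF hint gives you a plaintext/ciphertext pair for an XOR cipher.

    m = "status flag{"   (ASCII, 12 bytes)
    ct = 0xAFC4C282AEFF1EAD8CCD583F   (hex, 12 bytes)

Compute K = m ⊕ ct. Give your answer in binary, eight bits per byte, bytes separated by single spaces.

11011100 10110000 10100011 11110110 11011011 10001100 00111110 11001011 11100000 10101100 00111111 01000100

Since ct = m ⊕ K, XORing both sides with m gives K = m ⊕ ct.
73 XOR af = dc
74 XOR c4 = b0
61 XOR c2 = a3
74 XOR 82 = f6
75 XOR ae = db
73 XOR ff = 8c
20 XOR 1e = 3e
66 XOR ad = cb
6c XOR 8c = e0
61 XOR cd = ac
67 XOR 58 = 3f
7b XOR 3f = 44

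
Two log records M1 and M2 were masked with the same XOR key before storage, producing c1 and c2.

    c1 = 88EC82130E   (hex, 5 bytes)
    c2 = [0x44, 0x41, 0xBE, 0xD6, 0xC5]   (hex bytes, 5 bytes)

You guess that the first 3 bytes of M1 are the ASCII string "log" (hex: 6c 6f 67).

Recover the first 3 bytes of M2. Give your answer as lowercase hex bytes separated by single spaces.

First, c1 ⊕ c2 = (M1 ⊕ K) ⊕ (M2 ⊕ K) = M1 ⊕ M2, so the key drops out. Then M2 = (M1 ⊕ M2) ⊕ M1 over the first 3 bytes.
byte 0: (88 xor 44) xor 6c = cc xor 6c = a0
byte 1: (ec xor 41) xor 6f = ad xor 6f = c2
byte 2: (82 xor be) xor 67 = 3c xor 67 = 5b

a0 c2 5b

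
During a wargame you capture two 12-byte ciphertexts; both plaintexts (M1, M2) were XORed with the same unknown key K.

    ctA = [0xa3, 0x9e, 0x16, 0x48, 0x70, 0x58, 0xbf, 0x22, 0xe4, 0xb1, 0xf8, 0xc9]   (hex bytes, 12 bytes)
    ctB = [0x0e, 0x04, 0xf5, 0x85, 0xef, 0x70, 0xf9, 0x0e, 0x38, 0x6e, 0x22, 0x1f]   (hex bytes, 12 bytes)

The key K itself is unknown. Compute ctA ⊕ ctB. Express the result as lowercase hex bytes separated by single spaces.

ad 9a e3 cd 9f 28 46 2c dc df da d6

ctA ⊕ ctB = (M1 ⊕ K) ⊕ (M2 ⊕ K) = M1 ⊕ M2 — the shared key cancels under XOR.
a3 XOR 0e = ad
9e XOR 04 = 9a
16 XOR f5 = e3
48 XOR 85 = cd
70 XOR ef = 9f
58 XOR 70 = 28
bf XOR f9 = 46
22 XOR 0e = 2c
e4 XOR 38 = dc
b1 XOR 6e = df
f8 XOR 22 = da
c9 XOR 1f = d6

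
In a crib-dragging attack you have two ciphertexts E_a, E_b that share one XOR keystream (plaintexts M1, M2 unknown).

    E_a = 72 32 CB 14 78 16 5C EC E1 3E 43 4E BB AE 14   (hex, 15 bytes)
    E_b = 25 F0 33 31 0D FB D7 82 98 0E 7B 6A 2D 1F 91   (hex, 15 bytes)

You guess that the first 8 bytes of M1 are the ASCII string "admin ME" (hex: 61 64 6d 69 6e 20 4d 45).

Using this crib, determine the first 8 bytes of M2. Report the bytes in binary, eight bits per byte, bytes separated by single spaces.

00110110 10100110 10010101 01001100 00011011 11001101 11000110 00101011

First, E_a ⊕ E_b = (M1 ⊕ K) ⊕ (M2 ⊕ K) = M1 ⊕ M2, so the key drops out. Then M2 = (M1 ⊕ M2) ⊕ M1 over the first 8 bytes.
byte 0: (72 XOR 25) XOR 61 = 57 XOR 61 = 36
byte 1: (32 XOR f0) XOR 64 = c2 XOR 64 = a6
byte 2: (cb XOR 33) XOR 6d = f8 XOR 6d = 95
byte 3: (14 XOR 31) XOR 69 = 25 XOR 69 = 4c
byte 4: (78 XOR 0d) XOR 6e = 75 XOR 6e = 1b
byte 5: (16 XOR fb) XOR 20 = ed XOR 20 = cd
byte 6: (5c XOR d7) XOR 4d = 8b XOR 4d = c6
byte 7: (ec XOR 82) XOR 45 = 6e XOR 45 = 2b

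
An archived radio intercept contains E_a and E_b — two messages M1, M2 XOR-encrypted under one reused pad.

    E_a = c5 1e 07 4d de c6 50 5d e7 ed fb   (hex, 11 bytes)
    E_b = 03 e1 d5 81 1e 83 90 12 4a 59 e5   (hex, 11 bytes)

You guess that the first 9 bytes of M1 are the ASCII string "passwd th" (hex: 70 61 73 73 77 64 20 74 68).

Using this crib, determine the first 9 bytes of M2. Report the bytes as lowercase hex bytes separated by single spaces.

b6 9e a1 bf b7 21 e0 3b c5

First, E_a ⊕ E_b = (M1 ⊕ K) ⊕ (M2 ⊕ K) = M1 ⊕ M2, so the key drops out. Then M2 = (M1 ⊕ M2) ⊕ M1 over the first 9 bytes.
byte 0: (c5 xor 03) xor 70 = c6 xor 70 = b6
byte 1: (1e xor e1) xor 61 = ff xor 61 = 9e
byte 2: (07 xor d5) xor 73 = d2 xor 73 = a1
byte 3: (4d xor 81) xor 73 = cc xor 73 = bf
byte 4: (de xor 1e) xor 77 = c0 xor 77 = b7
byte 5: (c6 xor 83) xor 64 = 45 xor 64 = 21
byte 6: (50 xor 90) xor 20 = c0 xor 20 = e0
byte 7: (5d xor 12) xor 74 = 4f xor 74 = 3b
byte 8: (e7 xor 4a) xor 68 = ad xor 68 = c5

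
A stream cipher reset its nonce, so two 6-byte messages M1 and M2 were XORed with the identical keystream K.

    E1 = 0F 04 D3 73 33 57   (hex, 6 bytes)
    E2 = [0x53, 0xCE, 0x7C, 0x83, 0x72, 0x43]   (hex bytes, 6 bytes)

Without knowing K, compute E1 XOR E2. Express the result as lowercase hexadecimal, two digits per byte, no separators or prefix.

5ccaaff04114

E1 ⊕ E2 = (M1 ⊕ K) ⊕ (M2 ⊕ K) = M1 ⊕ M2 — the shared key cancels under XOR.
byte 0: 0f ^ 53 = 5c
byte 1: 04 ^ ce = ca
byte 2: d3 ^ 7c = af
byte 3: 73 ^ 83 = f0
byte 4: 33 ^ 72 = 41
byte 5: 57 ^ 43 = 14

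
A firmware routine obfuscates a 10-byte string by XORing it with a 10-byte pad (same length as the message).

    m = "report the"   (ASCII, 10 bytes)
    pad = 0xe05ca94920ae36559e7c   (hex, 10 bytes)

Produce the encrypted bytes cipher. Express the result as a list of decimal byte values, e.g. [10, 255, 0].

[146, 57, 217, 38, 82, 218, 22, 33, 246, 25]

XOR is its own inverse, so applying the key byte-wise gives the result directly.
72 ⊕ e0 = 92
65 ⊕ 5c = 39
70 ⊕ a9 = d9
6f ⊕ 49 = 26
72 ⊕ 20 = 52
74 ⊕ ae = da
20 ⊕ 36 = 16
74 ⊕ 55 = 21
68 ⊕ 9e = f6
65 ⊕ 7c = 19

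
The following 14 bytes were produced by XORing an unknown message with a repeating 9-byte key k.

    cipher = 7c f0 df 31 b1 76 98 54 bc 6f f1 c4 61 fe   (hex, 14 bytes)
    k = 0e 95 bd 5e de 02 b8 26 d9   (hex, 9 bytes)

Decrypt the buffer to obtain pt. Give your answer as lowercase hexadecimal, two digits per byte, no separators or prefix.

The 9-byte key repeats, so the effective keystream is 0e 95 bd 5e de 02 b8 26 d9 0e 95 bd 5e de.
byte 0: 124 ^  14 = 114
byte 1: 240 ^ 149 = 101
byte 2: 223 ^ 189 =  98
byte 3:  49 ^  94 = 111
byte 4: 177 ^ 222 = 111
byte 5: 118 ^   2 = 116
byte 6: 152 ^ 184 =  32
byte 7:  84 ^  38 = 114
byte 8: 188 ^ 217 = 101
byte 9: 111 ^  14 =  97
byte 10: 241 ^ 149 = 100
byte 11: 196 ^ 189 = 121
byte 12:  97 ^  94 =  63
byte 13: 254 ^ 222 =  32

7265626f6f742072656164793f20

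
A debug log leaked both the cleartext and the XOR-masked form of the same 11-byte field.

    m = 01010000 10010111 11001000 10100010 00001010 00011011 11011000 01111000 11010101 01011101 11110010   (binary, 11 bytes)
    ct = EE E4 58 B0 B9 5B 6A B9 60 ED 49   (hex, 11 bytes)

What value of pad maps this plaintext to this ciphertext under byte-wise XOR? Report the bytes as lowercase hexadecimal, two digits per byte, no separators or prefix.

Since ct = m ⊕ pad, XORing both sides with m gives pad = m ⊕ ct.
50 xor ee = be
97 xor e4 = 73
c8 xor 58 = 90
a2 xor b0 = 12
0a xor b9 = b3
1b xor 5b = 40
d8 xor 6a = b2
78 xor b9 = c1
d5 xor 60 = b5
5d xor ed = b0
f2 xor 49 = bb

be739012b340b2c1b5b0bb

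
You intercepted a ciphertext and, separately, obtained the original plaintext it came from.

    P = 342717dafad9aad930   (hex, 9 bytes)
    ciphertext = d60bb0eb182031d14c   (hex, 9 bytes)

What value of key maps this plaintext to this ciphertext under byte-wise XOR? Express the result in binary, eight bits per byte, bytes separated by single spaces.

11100010 00101100 10100111 00110001 11100010 11111001 10011011 00001000 01111100

Since ciphertext = P ⊕ key, XORing both sides with P gives key = P ⊕ ciphertext.
byte 0: 34 ^ d6 = e2
byte 1: 27 ^ 0b = 2c
byte 2: 17 ^ b0 = a7
byte 3: da ^ eb = 31
byte 4: fa ^ 18 = e2
byte 5: d9 ^ 20 = f9
byte 6: aa ^ 31 = 9b
byte 7: d9 ^ d1 = 08
byte 8: 30 ^ 4c = 7c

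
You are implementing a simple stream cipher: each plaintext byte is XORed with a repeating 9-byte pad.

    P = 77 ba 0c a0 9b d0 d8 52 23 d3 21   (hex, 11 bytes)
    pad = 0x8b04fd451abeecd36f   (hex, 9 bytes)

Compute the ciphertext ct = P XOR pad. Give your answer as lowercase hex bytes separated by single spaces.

The 9-byte key repeats, so the effective keystream is 8b 04 fd 45 1a be ec d3 6f 8b 04.
byte 0: 77 XOR 8b = fc
byte 1: ba XOR 04 = be
byte 2: 0c XOR fd = f1
byte 3: a0 XOR 45 = e5
byte 4: 9b XOR 1a = 81
byte 5: d0 XOR be = 6e
byte 6: d8 XOR ec = 34
byte 7: 52 XOR d3 = 81
byte 8: 23 XOR 6f = 4c
byte 9: d3 XOR 8b = 58
byte 10: 21 XOR 04 = 25

fc be f1 e5 81 6e 34 81 4c 58 25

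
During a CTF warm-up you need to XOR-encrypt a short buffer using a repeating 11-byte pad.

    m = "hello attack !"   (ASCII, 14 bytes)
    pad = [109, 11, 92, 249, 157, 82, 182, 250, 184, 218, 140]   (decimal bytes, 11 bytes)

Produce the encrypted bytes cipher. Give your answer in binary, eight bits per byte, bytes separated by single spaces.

The 11-byte key repeats, so the effective keystream is 6d 0b 5c f9 9d 52 b6 fa b8 da 8c 6d 0b 5c.
byte 0: 68 ⊕ 6d = 05
byte 1: 65 ⊕ 0b = 6e
byte 2: 6c ⊕ 5c = 30
byte 3: 6c ⊕ f9 = 95
byte 4: 6f ⊕ 9d = f2
byte 5: 20 ⊕ 52 = 72
byte 6: 61 ⊕ b6 = d7
byte 7: 74 ⊕ fa = 8e
byte 8: 74 ⊕ b8 = cc
byte 9: 61 ⊕ da = bb
byte 10: 63 ⊕ 8c = ef
byte 11: 6b ⊕ 6d = 06
byte 12: 20 ⊕ 0b = 2b
byte 13: 21 ⊕ 5c = 7d

00000101 01101110 00110000 10010101 11110010 01110010 11010111 10001110 11001100 10111011 11101111 00000110 00101011 01111101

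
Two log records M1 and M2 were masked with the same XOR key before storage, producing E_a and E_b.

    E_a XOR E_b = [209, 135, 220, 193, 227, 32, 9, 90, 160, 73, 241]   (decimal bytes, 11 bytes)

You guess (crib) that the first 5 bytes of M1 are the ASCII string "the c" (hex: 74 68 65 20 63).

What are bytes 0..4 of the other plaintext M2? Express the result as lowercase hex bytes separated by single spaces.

a5 ef b9 e1 80

Since E_a ⊕ E_b = M1 ⊕ M2, XORing with the guessed M1 bytes yields the corresponding M2 bytes: M2 = (E_a ⊕ E_b) ⊕ M1.
d1 XOR 74 = a5
87 XOR 68 = ef
dc XOR 65 = b9
c1 XOR 20 = e1
e3 XOR 63 = 80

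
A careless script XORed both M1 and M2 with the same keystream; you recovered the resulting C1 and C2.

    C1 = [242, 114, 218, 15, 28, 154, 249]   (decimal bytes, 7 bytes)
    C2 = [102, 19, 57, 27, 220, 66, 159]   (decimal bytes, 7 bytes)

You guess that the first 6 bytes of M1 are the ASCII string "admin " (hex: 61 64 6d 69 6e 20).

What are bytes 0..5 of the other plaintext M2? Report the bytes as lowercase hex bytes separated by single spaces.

f5 05 8e 7d ae f8

First, C1 ⊕ C2 = (M1 ⊕ K) ⊕ (M2 ⊕ K) = M1 ⊕ M2, so the key drops out. Then M2 = (M1 ⊕ M2) ⊕ M1 over the first 6 bytes.
byte 0: (f2 XOR 66) XOR 61 = 94 XOR 61 = f5
byte 1: (72 XOR 13) XOR 64 = 61 XOR 64 = 05
byte 2: (da XOR 39) XOR 6d = e3 XOR 6d = 8e
byte 3: (0f XOR 1b) XOR 69 = 14 XOR 69 = 7d
byte 4: (1c XOR dc) XOR 6e = c0 XOR 6e = ae
byte 5: (9a XOR 42) XOR 20 = d8 XOR 20 = f8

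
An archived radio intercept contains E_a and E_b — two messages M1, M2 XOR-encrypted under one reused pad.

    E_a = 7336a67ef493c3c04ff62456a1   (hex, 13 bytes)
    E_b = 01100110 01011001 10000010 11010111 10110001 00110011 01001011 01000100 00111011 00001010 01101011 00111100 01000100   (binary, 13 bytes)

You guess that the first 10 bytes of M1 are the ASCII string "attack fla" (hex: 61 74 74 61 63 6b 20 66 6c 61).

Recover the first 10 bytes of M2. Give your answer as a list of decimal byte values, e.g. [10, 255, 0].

[116, 27, 80, 200, 38, 203, 168, 226, 24, 157]

First, E_a ⊕ E_b = (M1 ⊕ K) ⊕ (M2 ⊕ K) = M1 ⊕ M2, so the key drops out. Then M2 = (M1 ⊕ M2) ⊕ M1 over the first 10 bytes.
byte 0: (73 ^ 66) ^ 61 = 15 ^ 61 = 74
byte 1: (36 ^ 59) ^ 74 = 6f ^ 74 = 1b
byte 2: (a6 ^ 82) ^ 74 = 24 ^ 74 = 50
byte 3: (7e ^ d7) ^ 61 = a9 ^ 61 = c8
byte 4: (f4 ^ b1) ^ 63 = 45 ^ 63 = 26
byte 5: (93 ^ 33) ^ 6b = a0 ^ 6b = cb
byte 6: (c3 ^ 4b) ^ 20 = 88 ^ 20 = a8
byte 7: (c0 ^ 44) ^ 66 = 84 ^ 66 = e2
byte 8: (4f ^ 3b) ^ 6c = 74 ^ 6c = 18
byte 9: (f6 ^ 0a) ^ 61 = fc ^ 61 = 9d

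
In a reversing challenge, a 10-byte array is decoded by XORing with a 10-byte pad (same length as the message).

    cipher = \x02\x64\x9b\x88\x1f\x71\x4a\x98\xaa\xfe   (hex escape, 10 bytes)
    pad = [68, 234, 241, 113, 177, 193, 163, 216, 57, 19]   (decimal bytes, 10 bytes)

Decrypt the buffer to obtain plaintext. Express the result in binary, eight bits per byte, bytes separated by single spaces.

01000110 10001110 01101010 11111001 10101110 10110000 11101001 01000000 10010011 11101101

XOR is its own inverse, so applying the key byte-wise gives the result directly.
byte 0: 02 ^ 44 = 46
byte 1: 64 ^ ea = 8e
byte 2: 9b ^ f1 = 6a
byte 3: 88 ^ 71 = f9
byte 4: 1f ^ b1 = ae
byte 5: 71 ^ c1 = b0
byte 6: 4a ^ a3 = e9
byte 7: 98 ^ d8 = 40
byte 8: aa ^ 39 = 93
byte 9: fe ^ 13 = ed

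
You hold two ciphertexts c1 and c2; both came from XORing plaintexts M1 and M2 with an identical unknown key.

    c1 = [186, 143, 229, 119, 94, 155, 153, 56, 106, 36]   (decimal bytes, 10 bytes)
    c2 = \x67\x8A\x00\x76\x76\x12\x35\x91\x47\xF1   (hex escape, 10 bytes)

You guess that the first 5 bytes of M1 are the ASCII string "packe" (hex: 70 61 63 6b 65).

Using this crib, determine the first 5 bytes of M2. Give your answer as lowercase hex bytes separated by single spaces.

First, c1 ⊕ c2 = (M1 ⊕ K) ⊕ (M2 ⊕ K) = M1 ⊕ M2, so the key drops out. Then M2 = (M1 ⊕ M2) ⊕ M1 over the first 5 bytes.
byte 0: (ba xor 67) xor 70 = dd xor 70 = ad
byte 1: (8f xor 8a) xor 61 = 05 xor 61 = 64
byte 2: (e5 xor 00) xor 63 = e5 xor 63 = 86
byte 3: (77 xor 76) xor 6b = 01 xor 6b = 6a
byte 4: (5e xor 76) xor 65 = 28 xor 65 = 4d

ad 64 86 6a 4d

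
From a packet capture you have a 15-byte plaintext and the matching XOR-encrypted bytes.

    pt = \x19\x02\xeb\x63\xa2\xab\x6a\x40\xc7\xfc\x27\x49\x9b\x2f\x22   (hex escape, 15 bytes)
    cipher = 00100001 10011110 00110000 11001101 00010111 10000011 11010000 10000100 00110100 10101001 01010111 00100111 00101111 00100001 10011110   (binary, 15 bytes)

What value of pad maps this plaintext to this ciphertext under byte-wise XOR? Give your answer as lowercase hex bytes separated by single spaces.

Since cipher = pt ⊕ pad, XORing both sides with pt gives pad = pt ⊕ cipher.
byte 0: 00011001 ⊕ 00100001 = 00111000
byte 1: 00000010 ⊕ 10011110 = 10011100
byte 2: 11101011 ⊕ 00110000 = 11011011
byte 3: 01100011 ⊕ 11001101 = 10101110
byte 4: 10100010 ⊕ 00010111 = 10110101
byte 5: 10101011 ⊕ 10000011 = 00101000
byte 6: 01101010 ⊕ 11010000 = 10111010
byte 7: 01000000 ⊕ 10000100 = 11000100
byte 8: 11000111 ⊕ 00110100 = 11110011
byte 9: 11111100 ⊕ 10101001 = 01010101
byte 10: 00100111 ⊕ 01010111 = 01110000
byte 11: 01001001 ⊕ 00100111 = 01101110
byte 12: 10011011 ⊕ 00101111 = 10110100
byte 13: 00101111 ⊕ 00100001 = 00001110
byte 14: 00100010 ⊕ 10011110 = 10111100

38 9c db ae b5 28 ba c4 f3 55 70 6e b4 0e bc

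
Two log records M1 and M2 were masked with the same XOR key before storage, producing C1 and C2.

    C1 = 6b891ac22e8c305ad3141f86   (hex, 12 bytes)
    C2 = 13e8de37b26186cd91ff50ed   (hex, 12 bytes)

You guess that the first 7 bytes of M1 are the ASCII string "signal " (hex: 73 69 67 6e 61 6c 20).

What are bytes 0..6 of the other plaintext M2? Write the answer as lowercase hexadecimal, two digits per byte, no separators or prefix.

0b08a39bfd8196

First, C1 ⊕ C2 = (M1 ⊕ K) ⊕ (M2 ⊕ K) = M1 ⊕ M2, so the key drops out. Then M2 = (M1 ⊕ M2) ⊕ M1 over the first 7 bytes.
byte 0: (6b XOR 13) XOR 73 = 78 XOR 73 = 0b
byte 1: (89 XOR e8) XOR 69 = 61 XOR 69 = 08
byte 2: (1a XOR de) XOR 67 = c4 XOR 67 = a3
byte 3: (c2 XOR 37) XOR 6e = f5 XOR 6e = 9b
byte 4: (2e XOR b2) XOR 61 = 9c XOR 61 = fd
byte 5: (8c XOR 61) XOR 6c = ed XOR 6c = 81
byte 6: (30 XOR 86) XOR 20 = b6 XOR 20 = 96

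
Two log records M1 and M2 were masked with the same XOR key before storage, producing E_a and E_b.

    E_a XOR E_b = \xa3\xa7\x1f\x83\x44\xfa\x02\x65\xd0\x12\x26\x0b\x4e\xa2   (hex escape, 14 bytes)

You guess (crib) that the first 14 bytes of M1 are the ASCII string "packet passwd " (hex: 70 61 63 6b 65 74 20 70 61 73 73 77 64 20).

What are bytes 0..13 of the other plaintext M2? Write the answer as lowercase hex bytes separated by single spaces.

Since E_a ⊕ E_b = M1 ⊕ M2, XORing with the guessed M1 bytes yields the corresponding M2 bytes: M2 = (E_a ⊕ E_b) ⊕ M1.
a3 xor 70 = d3
a7 xor 61 = c6
1f xor 63 = 7c
83 xor 6b = e8
44 xor 65 = 21
fa xor 74 = 8e
02 xor 20 = 22
65 xor 70 = 15
d0 xor 61 = b1
12 xor 73 = 61
26 xor 73 = 55
0b xor 77 = 7c
4e xor 64 = 2a
a2 xor 20 = 82

d3 c6 7c e8 21 8e 22 15 b1 61 55 7c 2a 82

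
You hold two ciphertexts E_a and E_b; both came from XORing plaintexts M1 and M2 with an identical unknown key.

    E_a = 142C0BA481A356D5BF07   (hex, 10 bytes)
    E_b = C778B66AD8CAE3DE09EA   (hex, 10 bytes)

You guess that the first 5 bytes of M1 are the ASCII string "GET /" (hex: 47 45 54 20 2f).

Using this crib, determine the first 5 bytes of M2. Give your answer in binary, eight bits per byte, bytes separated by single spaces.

First, E_a ⊕ E_b = (M1 ⊕ K) ⊕ (M2 ⊕ K) = M1 ⊕ M2, so the key drops out. Then M2 = (M1 ⊕ M2) ⊕ M1 over the first 5 bytes.
byte 0: (14 XOR c7) XOR 47 = d3 XOR 47 = 94
byte 1: (2c XOR 78) XOR 45 = 54 XOR 45 = 11
byte 2: (0b XOR b6) XOR 54 = bd XOR 54 = e9
byte 3: (a4 XOR 6a) XOR 20 = ce XOR 20 = ee
byte 4: (81 XOR d8) XOR 2f = 59 XOR 2f = 76

10010100 00010001 11101001 11101110 01110110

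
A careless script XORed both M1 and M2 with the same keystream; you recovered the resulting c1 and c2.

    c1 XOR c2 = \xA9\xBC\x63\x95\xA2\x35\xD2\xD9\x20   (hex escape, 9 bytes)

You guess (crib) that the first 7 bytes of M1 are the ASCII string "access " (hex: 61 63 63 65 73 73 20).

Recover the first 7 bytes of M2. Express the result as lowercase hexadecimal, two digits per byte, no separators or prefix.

Since c1 ⊕ c2 = M1 ⊕ M2, XORing with the guessed M1 bytes yields the corresponding M2 bytes: M2 = (c1 ⊕ c2) ⊕ M1.
a9 ⊕ 61 = c8
bc ⊕ 63 = df
63 ⊕ 63 = 00
95 ⊕ 65 = f0
a2 ⊕ 73 = d1
35 ⊕ 73 = 46
d2 ⊕ 20 = f2

c8df00f0d146f2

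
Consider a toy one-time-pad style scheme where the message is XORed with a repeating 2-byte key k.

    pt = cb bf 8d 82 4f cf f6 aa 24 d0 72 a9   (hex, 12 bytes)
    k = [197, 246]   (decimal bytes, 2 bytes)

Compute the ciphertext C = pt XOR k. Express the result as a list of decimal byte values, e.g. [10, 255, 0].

[14, 73, 72, 116, 138, 57, 51, 92, 225, 38, 183, 95]

The 2-byte key repeats, so the effective keystream is c5 f6 c5 f6 c5 f6 c5 f6 c5 f6 c5 f6.
byte 0: cb XOR c5 = 0e
byte 1: bf XOR f6 = 49
byte 2: 8d XOR c5 = 48
byte 3: 82 XOR f6 = 74
byte 4: 4f XOR c5 = 8a
byte 5: cf XOR f6 = 39
byte 6: f6 XOR c5 = 33
byte 7: aa XOR f6 = 5c
byte 8: 24 XOR c5 = e1
byte 9: d0 XOR f6 = 26
byte 10: 72 XOR c5 = b7
byte 11: a9 XOR f6 = 5f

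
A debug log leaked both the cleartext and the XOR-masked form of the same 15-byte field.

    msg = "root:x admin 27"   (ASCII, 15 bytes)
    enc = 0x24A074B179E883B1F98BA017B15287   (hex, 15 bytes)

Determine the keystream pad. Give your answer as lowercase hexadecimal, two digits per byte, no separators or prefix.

Since enc = msg ⊕ pad, XORing both sides with msg gives pad = msg ⊕ enc.
byte 0: 72 xor 24 = 56
byte 1: 6f xor a0 = cf
byte 2: 6f xor 74 = 1b
byte 3: 74 xor b1 = c5
byte 4: 3a xor 79 = 43
byte 5: 78 xor e8 = 90
byte 6: 20 xor 83 = a3
byte 7: 61 xor b1 = d0
byte 8: 64 xor f9 = 9d
byte 9: 6d xor 8b = e6
byte 10: 69 xor a0 = c9
byte 11: 6e xor 17 = 79
byte 12: 20 xor b1 = 91
byte 13: 32 xor 52 = 60
byte 14: 37 xor 87 = b0

56cf1bc54390a3d09de6c9799160b0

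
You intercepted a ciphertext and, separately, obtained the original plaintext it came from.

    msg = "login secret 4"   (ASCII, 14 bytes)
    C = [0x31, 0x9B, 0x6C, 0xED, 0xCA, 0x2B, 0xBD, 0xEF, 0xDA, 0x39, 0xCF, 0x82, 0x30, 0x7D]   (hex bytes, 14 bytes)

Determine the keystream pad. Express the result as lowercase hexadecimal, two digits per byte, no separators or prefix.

Since C = msg ⊕ pad, XORing both sides with msg gives pad = msg ⊕ C.
6c xor 31 = 5d
6f xor 9b = f4
67 xor 6c = 0b
69 xor ed = 84
6e xor ca = a4
20 xor 2b = 0b
73 xor bd = ce
65 xor ef = 8a
63 xor da = b9
72 xor 39 = 4b
65 xor cf = aa
74 xor 82 = f6
20 xor 30 = 10
34 xor 7d = 49

5df40b84a40bce8ab94baaf61049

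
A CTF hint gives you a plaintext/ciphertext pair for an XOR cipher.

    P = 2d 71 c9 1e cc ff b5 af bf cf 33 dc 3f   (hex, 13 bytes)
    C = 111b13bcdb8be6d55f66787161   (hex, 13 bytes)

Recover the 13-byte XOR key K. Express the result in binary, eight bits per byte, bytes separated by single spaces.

Since C = P ⊕ K, XORing both sides with P gives K = P ⊕ C.
byte 0: 2d XOR 11 = 3c
byte 1: 71 XOR 1b = 6a
byte 2: c9 XOR 13 = da
byte 3: 1e XOR bc = a2
byte 4: cc XOR db = 17
byte 5: ff XOR 8b = 74
byte 6: b5 XOR e6 = 53
byte 7: af XOR d5 = 7a
byte 8: bf XOR 5f = e0
byte 9: cf XOR 66 = a9
byte 10: 33 XOR 78 = 4b
byte 11: dc XOR 71 = ad
byte 12: 3f XOR 61 = 5e

00111100 01101010 11011010 10100010 00010111 01110100 01010011 01111010 11100000 10101001 01001011 10101101 01011110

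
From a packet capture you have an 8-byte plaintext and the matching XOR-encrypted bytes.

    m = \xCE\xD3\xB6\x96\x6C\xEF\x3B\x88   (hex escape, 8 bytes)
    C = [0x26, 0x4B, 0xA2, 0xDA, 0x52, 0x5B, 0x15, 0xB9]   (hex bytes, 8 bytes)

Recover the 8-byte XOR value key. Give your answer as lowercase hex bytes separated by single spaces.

Since C = m ⊕ key, XORing both sides with m gives key = m ⊕ C.
byte 0: 206 ^  38 = 232
byte 1: 211 ^  75 = 152
byte 2: 182 ^ 162 =  20
byte 3: 150 ^ 218 =  76
byte 4: 108 ^  82 =  62
byte 5: 239 ^  91 = 180
byte 6:  59 ^  21 =  46
byte 7: 136 ^ 185 =  49

e8 98 14 4c 3e b4 2e 31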